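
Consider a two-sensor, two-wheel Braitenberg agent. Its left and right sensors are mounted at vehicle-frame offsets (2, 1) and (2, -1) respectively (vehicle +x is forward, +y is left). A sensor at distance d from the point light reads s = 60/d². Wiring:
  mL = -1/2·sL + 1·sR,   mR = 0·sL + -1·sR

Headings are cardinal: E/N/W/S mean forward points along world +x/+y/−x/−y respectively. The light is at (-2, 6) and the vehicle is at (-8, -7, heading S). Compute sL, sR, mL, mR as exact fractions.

6/25 30/137 339/3425 -30/137

left sensor world pos  = (-7, -9); dL² = 250
right sensor world pos = (-9, -9); dR² = 274
sL = 60/250 = 6/25
sR = 60/274 = 30/137
mL = -1/2·sL + 1·sR = 339/3425
mR = 0·sL + -1·sR = -30/137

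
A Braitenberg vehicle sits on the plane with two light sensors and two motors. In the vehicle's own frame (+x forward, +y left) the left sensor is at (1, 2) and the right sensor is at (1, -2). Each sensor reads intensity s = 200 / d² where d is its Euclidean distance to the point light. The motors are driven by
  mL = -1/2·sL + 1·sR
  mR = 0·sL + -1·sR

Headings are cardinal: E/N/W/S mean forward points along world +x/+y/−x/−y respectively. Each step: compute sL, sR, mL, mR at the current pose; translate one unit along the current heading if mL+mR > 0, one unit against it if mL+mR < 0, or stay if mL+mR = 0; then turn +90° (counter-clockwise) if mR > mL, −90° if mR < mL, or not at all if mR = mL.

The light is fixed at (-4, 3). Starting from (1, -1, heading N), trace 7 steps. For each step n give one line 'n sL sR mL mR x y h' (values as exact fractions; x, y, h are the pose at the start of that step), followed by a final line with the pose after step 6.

0 100/9 100/29 -550/261 -100/29 1 -1 N
1 40/9 40/17 20/153 -40/17 1 -2 E
2 25/9 5 65/18 -5 0 -2 S
3 40/9 200/13 1540/117 -200/13 0 -1 W
4 100/9 100/29 -550/261 -100/29 1 -1 N
5 40/9 40/17 20/153 -40/17 1 -2 E
6 25/9 5 65/18 -5 0 -2 S
final 0 -1 W

n=0: pose=(1,-1,N); sL=100/9, sR=100/29; mL=-550/261, mR=-100/29; mL+mR=-50/9 → advance -1; mR−mL=-350/261 → turn -1·90°
n=1: pose=(1,-2,E); sL=40/9, sR=40/17; mL=20/153, mR=-40/17; mL+mR=-20/9 → advance -1; mR−mL=-380/153 → turn -1·90°
n=2: pose=(0,-2,S); sL=25/9, sR=5; mL=65/18, mR=-5; mL+mR=-25/18 → advance -1; mR−mL=-155/18 → turn -1·90°
n=3: pose=(0,-1,W); sL=40/9, sR=200/13; mL=1540/117, mR=-200/13; mL+mR=-20/9 → advance -1; mR−mL=-3340/117 → turn -1·90°
n=4: pose=(1,-1,N); sL=100/9, sR=100/29; mL=-550/261, mR=-100/29; mL+mR=-50/9 → advance -1; mR−mL=-350/261 → turn -1·90°
n=5: pose=(1,-2,E); sL=40/9, sR=40/17; mL=20/153, mR=-40/17; mL+mR=-20/9 → advance -1; mR−mL=-380/153 → turn -1·90°
n=6: pose=(0,-2,S); sL=25/9, sR=5; mL=65/18, mR=-5; mL+mR=-25/18 → advance -1; mR−mL=-155/18 → turn -1·90°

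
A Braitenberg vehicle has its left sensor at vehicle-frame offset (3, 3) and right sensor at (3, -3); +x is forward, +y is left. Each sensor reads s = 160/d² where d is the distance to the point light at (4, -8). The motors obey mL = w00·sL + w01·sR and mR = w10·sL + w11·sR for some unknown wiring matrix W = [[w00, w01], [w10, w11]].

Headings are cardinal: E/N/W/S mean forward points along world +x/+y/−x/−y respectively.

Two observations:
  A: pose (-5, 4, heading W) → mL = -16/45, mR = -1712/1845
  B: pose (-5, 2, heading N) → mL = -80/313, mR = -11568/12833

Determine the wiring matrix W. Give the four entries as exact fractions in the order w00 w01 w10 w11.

-1/2 0 -1 -1/2

obs A: pose=(-5,4,W) → sL=32/45, sR=160/369, mL=-16/45, mR=-1712/1845
obs B: pose=(-5,2,N) → sL=160/313, sR=32/41, mL=-80/313, mR=-11568/12833
sensor matrix S = [[32/45, 160/369], [160/313, 32/41]]; det S = 192512/577485
solve [mL_A; mL_B] = S·[w00; w01] and [mR_A; mR_B] = S·[w10; w11]:
  w00 = -1/2, w01 = 0, w10 = -1, w11 = -1/2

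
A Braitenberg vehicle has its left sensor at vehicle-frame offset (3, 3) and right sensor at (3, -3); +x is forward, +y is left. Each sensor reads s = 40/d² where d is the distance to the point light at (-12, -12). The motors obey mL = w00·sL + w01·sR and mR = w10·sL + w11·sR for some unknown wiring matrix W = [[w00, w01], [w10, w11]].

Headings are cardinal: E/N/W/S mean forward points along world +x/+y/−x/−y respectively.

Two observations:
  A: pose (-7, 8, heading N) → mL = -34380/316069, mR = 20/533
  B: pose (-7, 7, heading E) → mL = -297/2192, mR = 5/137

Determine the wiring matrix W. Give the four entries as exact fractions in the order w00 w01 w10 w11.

obs A: pose=(-7,8,N) → sL=40/533, sR=40/593, mL=-34380/316069, mR=20/533
obs B: pose=(-7,7,E) → sL=10/137, sR=1/8, mL=-297/2192, mR=5/137
sensor matrix S = [[40/533, 40/593], [10/137, 1/8]]; det S = 193005/43301453
solve [mL_A; mL_B] = S·[w00; w01] and [mR_A; mR_B] = S·[w10; w11]:
  w00 = -1, w01 = -1/2, w10 = 1/2, w11 = 0

-1 -1/2 1/2 0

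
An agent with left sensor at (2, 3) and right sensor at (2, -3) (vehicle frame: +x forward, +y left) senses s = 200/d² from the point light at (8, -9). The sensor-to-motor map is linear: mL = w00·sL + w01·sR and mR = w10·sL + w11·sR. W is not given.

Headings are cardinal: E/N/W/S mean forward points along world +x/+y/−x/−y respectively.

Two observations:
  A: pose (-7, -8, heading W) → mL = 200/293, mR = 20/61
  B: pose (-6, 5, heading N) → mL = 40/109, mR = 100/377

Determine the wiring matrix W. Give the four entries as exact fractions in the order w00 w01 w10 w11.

obs A: pose=(-7,-8,W) → sL=200/293, sR=40/61, mL=200/293, mR=20/61
obs B: pose=(-6,5,N) → sL=40/109, sR=200/377, mL=40/109, mR=100/377
sensor matrix S = [[200/293, 40/61], [40/109, 200/377]]; det S = 89222400/734455189
solve [mL_A; mL_B] = S·[w00; w01] and [mR_A; mR_B] = S·[w10; w11]:
  w00 = 1, w01 = 0, w10 = 0, w11 = 1/2

1 0 0 1/2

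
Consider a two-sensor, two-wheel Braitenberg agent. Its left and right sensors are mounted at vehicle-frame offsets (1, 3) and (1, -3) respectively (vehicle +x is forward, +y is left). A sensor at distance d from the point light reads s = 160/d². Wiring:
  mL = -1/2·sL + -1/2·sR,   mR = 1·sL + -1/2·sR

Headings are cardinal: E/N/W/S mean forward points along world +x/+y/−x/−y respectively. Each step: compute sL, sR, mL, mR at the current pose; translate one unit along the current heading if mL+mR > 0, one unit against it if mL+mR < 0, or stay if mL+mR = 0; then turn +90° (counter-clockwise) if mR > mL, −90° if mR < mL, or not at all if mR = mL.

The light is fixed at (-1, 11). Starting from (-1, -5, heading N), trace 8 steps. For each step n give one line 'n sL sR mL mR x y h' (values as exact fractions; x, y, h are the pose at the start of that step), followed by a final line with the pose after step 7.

0 80/117 80/117 -80/117 40/117 -1 -5 N
1 160/401 160/197 -47840/78997 -560/78997 -1 -6 W
2 8/17 20/41 -334/697 158/697 0 -6 S
3 160/173 32/73 -8608/12629 8912/12629 0 -5 E
4 80/113 16/25 -1904/2825 1096/2825 1 -5 N
5 160/401 160/197 -47840/78997 -560/78997 1 -6 W
6 4/9 40/81 -38/81 16/81 2 -6 S
7 32/37 160/377 -8992/13949 9104/13949 2 -5 E
final 3 -5 N

n=0: pose=(-1,-5,N); sL=80/117, sR=80/117; mL=-80/117, mR=40/117; mL+mR=-40/117 → advance -1; mR−mL=40/39 → turn +1·90°
n=1: pose=(-1,-6,W); sL=160/401, sR=160/197; mL=-47840/78997, mR=-560/78997; mL+mR=-48400/78997 → advance -1; mR−mL=240/401 → turn +1·90°
n=2: pose=(0,-6,S); sL=8/17, sR=20/41; mL=-334/697, mR=158/697; mL+mR=-176/697 → advance -1; mR−mL=12/17 → turn +1·90°
n=3: pose=(0,-5,E); sL=160/173, sR=32/73; mL=-8608/12629, mR=8912/12629; mL+mR=304/12629 → advance +1; mR−mL=240/173 → turn +1·90°
n=4: pose=(1,-5,N); sL=80/113, sR=16/25; mL=-1904/2825, mR=1096/2825; mL+mR=-808/2825 → advance -1; mR−mL=120/113 → turn +1·90°
n=5: pose=(1,-6,W); sL=160/401, sR=160/197; mL=-47840/78997, mR=-560/78997; mL+mR=-48400/78997 → advance -1; mR−mL=240/401 → turn +1·90°
n=6: pose=(2,-6,S); sL=4/9, sR=40/81; mL=-38/81, mR=16/81; mL+mR=-22/81 → advance -1; mR−mL=2/3 → turn +1·90°
n=7: pose=(2,-5,E); sL=32/37, sR=160/377; mL=-8992/13949, mR=9104/13949; mL+mR=112/13949 → advance +1; mR−mL=48/37 → turn +1·90°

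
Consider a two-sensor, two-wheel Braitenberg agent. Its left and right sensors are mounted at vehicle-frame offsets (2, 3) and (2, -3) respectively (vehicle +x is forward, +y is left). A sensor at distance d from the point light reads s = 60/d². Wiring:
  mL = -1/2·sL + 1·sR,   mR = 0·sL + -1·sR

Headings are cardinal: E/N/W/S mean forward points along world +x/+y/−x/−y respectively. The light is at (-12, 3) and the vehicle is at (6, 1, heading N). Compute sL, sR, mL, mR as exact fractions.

4/15 20/147 2/735 -20/147

left sensor world pos  = (3, 3); dL² = 225
right sensor world pos = (9, 3); dR² = 441
sL = 60/225 = 4/15
sR = 60/441 = 20/147
mL = -1/2·sL + 1·sR = 2/735
mR = 0·sL + -1·sR = -20/147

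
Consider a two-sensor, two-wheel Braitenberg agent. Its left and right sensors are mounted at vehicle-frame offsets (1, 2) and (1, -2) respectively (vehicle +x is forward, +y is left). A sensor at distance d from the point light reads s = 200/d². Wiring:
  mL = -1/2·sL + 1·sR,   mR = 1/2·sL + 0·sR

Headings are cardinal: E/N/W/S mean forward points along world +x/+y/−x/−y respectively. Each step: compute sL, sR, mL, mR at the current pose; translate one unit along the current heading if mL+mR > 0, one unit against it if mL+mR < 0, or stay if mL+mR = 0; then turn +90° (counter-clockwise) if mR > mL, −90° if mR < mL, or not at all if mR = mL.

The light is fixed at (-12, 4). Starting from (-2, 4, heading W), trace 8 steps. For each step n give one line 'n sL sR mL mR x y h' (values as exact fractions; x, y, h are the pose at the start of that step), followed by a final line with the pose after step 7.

n=0: pose=(-2,4,W); sL=40/17, sR=40/17; mL=20/17, mR=20/17; mL+mR=40/17 → advance +1; mR−mL=0 → turn +0·90°
n=1: pose=(-3,4,W); sL=50/17, sR=50/17; mL=25/17, mR=25/17; mL+mR=50/17 → advance +1; mR−mL=0 → turn +0·90°
n=2: pose=(-4,4,W); sL=200/53, sR=200/53; mL=100/53, mR=100/53; mL+mR=200/53 → advance +1; mR−mL=0 → turn +0·90°
n=3: pose=(-5,4,W); sL=5, sR=5; mL=5/2, mR=5/2; mL+mR=5 → advance +1; mR−mL=0 → turn +0·90°
n=4: pose=(-6,4,W); sL=200/29, sR=200/29; mL=100/29, mR=100/29; mL+mR=200/29 → advance +1; mR−mL=0 → turn +0·90°
n=5: pose=(-7,4,W); sL=10, sR=10; mL=5, mR=5; mL+mR=10 → advance +1; mR−mL=0 → turn +0·90°
n=6: pose=(-8,4,W); sL=200/13, sR=200/13; mL=100/13, mR=100/13; mL+mR=200/13 → advance +1; mR−mL=0 → turn +0·90°
n=7: pose=(-9,4,W); sL=25, sR=25; mL=25/2, mR=25/2; mL+mR=25 → advance +1; mR−mL=0 → turn +0·90°

0 40/17 40/17 20/17 20/17 -2 4 W
1 50/17 50/17 25/17 25/17 -3 4 W
2 200/53 200/53 100/53 100/53 -4 4 W
3 5 5 5/2 5/2 -5 4 W
4 200/29 200/29 100/29 100/29 -6 4 W
5 10 10 5 5 -7 4 W
6 200/13 200/13 100/13 100/13 -8 4 W
7 25 25 25/2 25/2 -9 4 W
final -10 4 W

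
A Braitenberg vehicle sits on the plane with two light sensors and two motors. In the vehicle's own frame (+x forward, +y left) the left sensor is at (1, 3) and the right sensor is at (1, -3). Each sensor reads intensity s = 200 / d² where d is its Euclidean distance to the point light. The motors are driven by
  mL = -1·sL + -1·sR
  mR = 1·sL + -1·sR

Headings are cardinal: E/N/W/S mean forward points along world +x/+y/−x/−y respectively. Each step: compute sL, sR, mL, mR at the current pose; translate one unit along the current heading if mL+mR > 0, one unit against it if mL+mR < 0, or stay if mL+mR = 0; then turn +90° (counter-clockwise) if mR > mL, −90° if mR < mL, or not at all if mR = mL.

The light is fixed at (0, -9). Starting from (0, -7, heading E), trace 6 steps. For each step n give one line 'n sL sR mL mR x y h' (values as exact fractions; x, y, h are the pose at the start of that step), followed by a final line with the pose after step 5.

n=0: pose=(0,-7,E); sL=100/13, sR=100; mL=-1400/13, mR=-1200/13; mL+mR=-200 → advance -1; mR−mL=200/13 → turn +1·90°
n=1: pose=(-1,-7,N); sL=8, sR=200/13; mL=-304/13, mR=-96/13; mL+mR=-400/13 → advance -1; mR−mL=16 → turn +1·90°
n=2: pose=(-1,-8,W); sL=25, sR=10; mL=-35, mR=15; mL+mR=-20 → advance -1; mR−mL=50 → turn +1·90°
n=3: pose=(0,-8,S); sL=200/9, sR=200/9; mL=-400/9, mR=0; mL+mR=-400/9 → advance -1; mR−mL=400/9 → turn +1·90°
n=4: pose=(0,-7,E); sL=100/13, sR=100; mL=-1400/13, mR=-1200/13; mL+mR=-200 → advance -1; mR−mL=200/13 → turn +1·90°
n=5: pose=(-1,-7,N); sL=8, sR=200/13; mL=-304/13, mR=-96/13; mL+mR=-400/13 → advance -1; mR−mL=16 → turn +1·90°

0 100/13 100 -1400/13 -1200/13 0 -7 E
1 8 200/13 -304/13 -96/13 -1 -7 N
2 25 10 -35 15 -1 -8 W
3 200/9 200/9 -400/9 0 0 -8 S
4 100/13 100 -1400/13 -1200/13 0 -7 E
5 8 200/13 -304/13 -96/13 -1 -7 N
final -1 -8 W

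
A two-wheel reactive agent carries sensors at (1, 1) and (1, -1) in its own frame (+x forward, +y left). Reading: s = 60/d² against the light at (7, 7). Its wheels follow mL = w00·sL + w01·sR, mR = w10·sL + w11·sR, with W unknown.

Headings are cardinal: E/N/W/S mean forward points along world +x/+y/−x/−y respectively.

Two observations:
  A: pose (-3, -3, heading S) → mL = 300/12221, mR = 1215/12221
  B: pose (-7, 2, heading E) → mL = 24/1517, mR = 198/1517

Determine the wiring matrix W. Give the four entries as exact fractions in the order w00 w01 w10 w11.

obs A: pose=(-3,-3,S) → sL=30/101, sR=30/121, mL=300/12221, mR=1215/12221
obs B: pose=(-7,2,E) → sL=12/37, sR=12/41, mL=24/1517, mR=198/1517
sensor matrix S = [[30/101, 30/121], [12/37, 12/41]]; det S = 120960/18539257
solve [mL_A; mL_B] = S·[w00; w01] and [mR_A; mR_B] = S·[w10; w11]:
  w00 = 1/2, w01 = -1/2, w10 = -1/2, w11 = 1

1/2 -1/2 -1/2 1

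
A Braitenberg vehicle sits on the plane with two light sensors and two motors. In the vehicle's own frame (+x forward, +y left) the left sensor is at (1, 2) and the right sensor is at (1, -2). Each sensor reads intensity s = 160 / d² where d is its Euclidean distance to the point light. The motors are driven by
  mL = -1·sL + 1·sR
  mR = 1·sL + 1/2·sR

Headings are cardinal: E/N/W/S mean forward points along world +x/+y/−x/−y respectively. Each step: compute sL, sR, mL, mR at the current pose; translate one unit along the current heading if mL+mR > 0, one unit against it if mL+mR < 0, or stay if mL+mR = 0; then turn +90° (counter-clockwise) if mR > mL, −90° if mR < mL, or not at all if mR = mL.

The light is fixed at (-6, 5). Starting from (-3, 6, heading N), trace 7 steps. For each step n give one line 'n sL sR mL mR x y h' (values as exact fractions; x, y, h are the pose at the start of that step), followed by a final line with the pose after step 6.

0 32 160/29 -768/29 1008/29 -3 6 N
1 40 8 -32 44 -3 7 W
2 160/17 160 2560/17 1520/17 -4 7 S
3 80 16 -64 88 -4 6 W
4 160/9 160 1280/9 880/9 -5 6 S
5 40 40 0 60 -5 5 W
6 32 32 0 48 -6 5 S
final -6 4 E

n=0: pose=(-3,6,N); sL=32, sR=160/29; mL=-768/29, mR=1008/29; mL+mR=240/29 → advance +1; mR−mL=1776/29 → turn +1·90°
n=1: pose=(-3,7,W); sL=40, sR=8; mL=-32, mR=44; mL+mR=12 → advance +1; mR−mL=76 → turn +1·90°
n=2: pose=(-4,7,S); sL=160/17, sR=160; mL=2560/17, mR=1520/17; mL+mR=240 → advance +1; mR−mL=-1040/17 → turn -1·90°
n=3: pose=(-4,6,W); sL=80, sR=16; mL=-64, mR=88; mL+mR=24 → advance +1; mR−mL=152 → turn +1·90°
n=4: pose=(-5,6,S); sL=160/9, sR=160; mL=1280/9, mR=880/9; mL+mR=240 → advance +1; mR−mL=-400/9 → turn -1·90°
n=5: pose=(-5,5,W); sL=40, sR=40; mL=0, mR=60; mL+mR=60 → advance +1; mR−mL=60 → turn +1·90°
n=6: pose=(-6,5,S); sL=32, sR=32; mL=0, mR=48; mL+mR=48 → advance +1; mR−mL=48 → turn +1·90°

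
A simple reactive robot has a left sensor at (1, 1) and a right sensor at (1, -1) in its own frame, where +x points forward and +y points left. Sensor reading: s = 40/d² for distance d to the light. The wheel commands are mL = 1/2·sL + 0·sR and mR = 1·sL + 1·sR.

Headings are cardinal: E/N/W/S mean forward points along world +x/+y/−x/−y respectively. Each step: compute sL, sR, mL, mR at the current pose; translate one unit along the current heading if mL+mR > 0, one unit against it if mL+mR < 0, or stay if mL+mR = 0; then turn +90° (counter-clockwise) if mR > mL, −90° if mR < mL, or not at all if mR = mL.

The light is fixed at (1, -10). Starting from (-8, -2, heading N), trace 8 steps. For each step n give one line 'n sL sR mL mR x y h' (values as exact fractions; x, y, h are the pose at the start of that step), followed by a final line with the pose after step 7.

n=0: pose=(-8,-2,N); sL=40/181, sR=8/29; mL=20/181, mR=2608/5249; mL+mR=3188/5249 → advance +1; mR−mL=2028/5249 → turn +1·90°
n=1: pose=(-8,-1,W); sL=10/41, sR=1/5; mL=5/41, mR=91/205; mL+mR=116/205 → advance +1; mR−mL=66/205 → turn +1·90°
n=2: pose=(-9,-1,S); sL=8/29, sR=8/37; mL=4/29, mR=528/1073; mL+mR=676/1073 → advance +1; mR−mL=380/1073 → turn +1·90°
n=3: pose=(-9,-2,E); sL=20/81, sR=4/13; mL=10/81, mR=584/1053; mL+mR=238/351 → advance +1; mR−mL=454/1053 → turn +1·90°
n=4: pose=(-8,-2,N); sL=40/181, sR=8/29; mL=20/181, mR=2608/5249; mL+mR=3188/5249 → advance +1; mR−mL=2028/5249 → turn +1·90°
n=5: pose=(-8,-1,W); sL=10/41, sR=1/5; mL=5/41, mR=91/205; mL+mR=116/205 → advance +1; mR−mL=66/205 → turn +1·90°
n=6: pose=(-9,-1,S); sL=8/29, sR=8/37; mL=4/29, mR=528/1073; mL+mR=676/1073 → advance +1; mR−mL=380/1073 → turn +1·90°
n=7: pose=(-9,-2,E); sL=20/81, sR=4/13; mL=10/81, mR=584/1053; mL+mR=238/351 → advance +1; mR−mL=454/1053 → turn +1·90°

0 40/181 8/29 20/181 2608/5249 -8 -2 N
1 10/41 1/5 5/41 91/205 -8 -1 W
2 8/29 8/37 4/29 528/1073 -9 -1 S
3 20/81 4/13 10/81 584/1053 -9 -2 E
4 40/181 8/29 20/181 2608/5249 -8 -2 N
5 10/41 1/5 5/41 91/205 -8 -1 W
6 8/29 8/37 4/29 528/1073 -9 -1 S
7 20/81 4/13 10/81 584/1053 -9 -2 E
final -8 -2 N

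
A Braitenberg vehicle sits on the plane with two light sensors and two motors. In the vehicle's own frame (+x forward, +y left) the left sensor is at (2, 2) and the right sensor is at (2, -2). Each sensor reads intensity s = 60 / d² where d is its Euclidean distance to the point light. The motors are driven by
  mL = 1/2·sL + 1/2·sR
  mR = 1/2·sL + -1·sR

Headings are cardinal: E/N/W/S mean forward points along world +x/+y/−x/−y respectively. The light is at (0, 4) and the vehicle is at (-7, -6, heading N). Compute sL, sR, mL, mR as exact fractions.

12/29 60/89 1404/2581 -1206/2581

left sensor world pos  = (-9, -4); dL² = 145
right sensor world pos = (-5, -4); dR² = 89
sL = 60/145 = 12/29
sR = 60/89 = 60/89
mL = 1/2·sL + 1/2·sR = 1404/2581
mR = 1/2·sL + -1·sR = -1206/2581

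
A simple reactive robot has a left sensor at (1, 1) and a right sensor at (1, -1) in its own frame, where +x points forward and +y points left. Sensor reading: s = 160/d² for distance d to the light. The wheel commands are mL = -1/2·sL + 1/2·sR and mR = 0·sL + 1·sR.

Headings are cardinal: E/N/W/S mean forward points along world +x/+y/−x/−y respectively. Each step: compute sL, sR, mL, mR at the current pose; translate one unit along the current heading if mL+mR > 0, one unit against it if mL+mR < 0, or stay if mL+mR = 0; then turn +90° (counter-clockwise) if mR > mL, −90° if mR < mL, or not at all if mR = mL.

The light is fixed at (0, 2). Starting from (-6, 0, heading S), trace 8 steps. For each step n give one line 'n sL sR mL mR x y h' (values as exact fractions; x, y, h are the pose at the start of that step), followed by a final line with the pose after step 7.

0 80/17 80/29 -480/493 80/29 -6 0 S
1 160/29 160/41 -960/1189 160/41 -6 -1 E
2 4 8 2 8 -5 -1 N
3 32/9 160/37 128/333 160/37 -5 0 W
4 80/17 80/29 -480/493 80/29 -6 0 S
5 160/29 160/41 -960/1189 160/41 -6 -1 E
6 4 8 2 8 -5 -1 N
7 32/9 160/37 128/333 160/37 -5 0 W
final -6 0 S

n=0: pose=(-6,0,S); sL=80/17, sR=80/29; mL=-480/493, mR=80/29; mL+mR=880/493 → advance +1; mR−mL=1840/493 → turn +1·90°
n=1: pose=(-6,-1,E); sL=160/29, sR=160/41; mL=-960/1189, mR=160/41; mL+mR=3680/1189 → advance +1; mR−mL=5600/1189 → turn +1·90°
n=2: pose=(-5,-1,N); sL=4, sR=8; mL=2, mR=8; mL+mR=10 → advance +1; mR−mL=6 → turn +1·90°
n=3: pose=(-5,0,W); sL=32/9, sR=160/37; mL=128/333, mR=160/37; mL+mR=1568/333 → advance +1; mR−mL=1312/333 → turn +1·90°
n=4: pose=(-6,0,S); sL=80/17, sR=80/29; mL=-480/493, mR=80/29; mL+mR=880/493 → advance +1; mR−mL=1840/493 → turn +1·90°
n=5: pose=(-6,-1,E); sL=160/29, sR=160/41; mL=-960/1189, mR=160/41; mL+mR=3680/1189 → advance +1; mR−mL=5600/1189 → turn +1·90°
n=6: pose=(-5,-1,N); sL=4, sR=8; mL=2, mR=8; mL+mR=10 → advance +1; mR−mL=6 → turn +1·90°
n=7: pose=(-5,0,W); sL=32/9, sR=160/37; mL=128/333, mR=160/37; mL+mR=1568/333 → advance +1; mR−mL=1312/333 → turn +1·90°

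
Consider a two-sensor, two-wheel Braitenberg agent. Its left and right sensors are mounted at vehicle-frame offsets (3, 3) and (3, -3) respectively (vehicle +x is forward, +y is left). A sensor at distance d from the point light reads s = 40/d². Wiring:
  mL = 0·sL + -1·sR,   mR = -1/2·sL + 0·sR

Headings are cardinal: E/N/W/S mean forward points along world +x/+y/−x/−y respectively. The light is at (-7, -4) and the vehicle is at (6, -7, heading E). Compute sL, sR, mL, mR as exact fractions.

5/32 10/73 -10/73 -5/64

left sensor world pos  = (9, -4); dL² = 256
right sensor world pos = (9, -10); dR² = 292
sL = 40/256 = 5/32
sR = 40/292 = 10/73
mL = 0·sL + -1·sR = -10/73
mR = -1/2·sL + 0·sR = -5/64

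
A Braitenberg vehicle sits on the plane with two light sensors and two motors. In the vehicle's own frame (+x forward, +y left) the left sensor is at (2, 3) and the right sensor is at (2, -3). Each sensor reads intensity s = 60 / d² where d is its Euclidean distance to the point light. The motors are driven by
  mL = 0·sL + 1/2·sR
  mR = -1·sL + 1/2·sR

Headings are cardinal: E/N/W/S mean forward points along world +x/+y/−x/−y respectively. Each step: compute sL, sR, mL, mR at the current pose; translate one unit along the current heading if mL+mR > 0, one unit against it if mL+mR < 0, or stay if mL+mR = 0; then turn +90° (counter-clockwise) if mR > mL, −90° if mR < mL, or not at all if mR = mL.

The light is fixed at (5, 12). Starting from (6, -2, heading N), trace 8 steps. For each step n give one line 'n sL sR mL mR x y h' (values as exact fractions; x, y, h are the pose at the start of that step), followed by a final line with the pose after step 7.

n=0: pose=(6,-2,N); sL=15/37, sR=3/8; mL=3/16, mR=-129/592; mL+mR=-9/296 → advance -1; mR−mL=-15/37 → turn -1·90°
n=1: pose=(6,-3,E); sL=20/51, sR=20/111; mL=10/111, mR=-190/629; mL+mR=-400/1887 → advance -1; mR−mL=-20/51 → turn -1·90°
n=2: pose=(5,-3,S); sL=30/149, sR=30/149; mL=15/149, mR=-15/149; mL+mR=0 → advance +0; mR−mL=-30/149 → turn -1·90°
n=3: pose=(5,-3,W); sL=15/82, sR=15/37; mL=15/74, mR=30/1517; mL+mR=675/3034 → advance +1; mR−mL=-15/82 → turn -1·90°
n=4: pose=(4,-3,N); sL=12/37, sR=60/173; mL=30/173, mR=-966/6401; mL+mR=144/6401 → advance +1; mR−mL=-12/37 → turn -1·90°
n=5: pose=(4,-2,E); sL=30/61, sR=6/29; mL=3/29, mR=-687/1769; mL+mR=-504/1769 → advance -1; mR−mL=-30/61 → turn -1·90°
n=6: pose=(3,-2,S); sL=60/257, sR=60/281; mL=30/281, mR=-9150/72217; mL+mR=-1440/72217 → advance -1; mR−mL=-60/257 → turn -1·90°
n=7: pose=(3,-1,W); sL=15/68, sR=15/29; mL=15/58, mR=75/1972; mL+mR=585/1972 → advance +1; mR−mL=-15/68 → turn -1·90°

0 15/37 3/8 3/16 -129/592 6 -2 N
1 20/51 20/111 10/111 -190/629 6 -3 E
2 30/149 30/149 15/149 -15/149 5 -3 S
3 15/82 15/37 15/74 30/1517 5 -3 W
4 12/37 60/173 30/173 -966/6401 4 -3 N
5 30/61 6/29 3/29 -687/1769 4 -2 E
6 60/257 60/281 30/281 -9150/72217 3 -2 S
7 15/68 15/29 15/58 75/1972 3 -1 W
final 2 -1 N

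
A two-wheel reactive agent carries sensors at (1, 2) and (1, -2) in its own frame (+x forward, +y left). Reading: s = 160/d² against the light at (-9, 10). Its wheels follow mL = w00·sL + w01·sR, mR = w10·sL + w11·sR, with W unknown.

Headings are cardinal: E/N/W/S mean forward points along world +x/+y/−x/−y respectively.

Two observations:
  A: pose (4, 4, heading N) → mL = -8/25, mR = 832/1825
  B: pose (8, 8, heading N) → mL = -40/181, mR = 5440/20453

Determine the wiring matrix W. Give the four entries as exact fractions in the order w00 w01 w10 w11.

0 -1/2 1 -1

obs A: pose=(4,4,N) → sL=80/73, sR=16/25, mL=-8/25, mR=832/1825
obs B: pose=(8,8,N) → sL=80/113, sR=80/181, mL=-40/181, mR=5440/20453
sensor matrix S = [[80/73, 16/25], [80/113, 80/181]]; det S = 233472/7465345
solve [mL_A; mL_B] = S·[w00; w01] and [mR_A; mR_B] = S·[w10; w11]:
  w00 = 0, w01 = -1/2, w10 = 1, w11 = -1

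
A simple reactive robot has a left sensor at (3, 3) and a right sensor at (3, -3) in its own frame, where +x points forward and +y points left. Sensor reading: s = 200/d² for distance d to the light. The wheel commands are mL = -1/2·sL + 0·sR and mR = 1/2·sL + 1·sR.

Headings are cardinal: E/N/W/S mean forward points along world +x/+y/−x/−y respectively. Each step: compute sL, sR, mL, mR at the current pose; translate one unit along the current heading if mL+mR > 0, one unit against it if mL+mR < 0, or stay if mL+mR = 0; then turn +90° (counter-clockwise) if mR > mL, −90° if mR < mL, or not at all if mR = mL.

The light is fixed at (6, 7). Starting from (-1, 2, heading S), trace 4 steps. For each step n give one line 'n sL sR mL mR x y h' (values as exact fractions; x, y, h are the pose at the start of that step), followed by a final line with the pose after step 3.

0 5/2 50/41 -5/4 405/164 -1 2 S
1 8 200/97 -4 588/97 -1 1 E
2 20/9 100/9 -10/9 110/9 0 1 N
3 40/29 40/17 -20/29 1500/493 0 2 W
final -1 2 S

n=0: pose=(-1,2,S); sL=5/2, sR=50/41; mL=-5/4, mR=405/164; mL+mR=50/41 → advance +1; mR−mL=305/82 → turn +1·90°
n=1: pose=(-1,1,E); sL=8, sR=200/97; mL=-4, mR=588/97; mL+mR=200/97 → advance +1; mR−mL=976/97 → turn +1·90°
n=2: pose=(0,1,N); sL=20/9, sR=100/9; mL=-10/9, mR=110/9; mL+mR=100/9 → advance +1; mR−mL=40/3 → turn +1·90°
n=3: pose=(0,2,W); sL=40/29, sR=40/17; mL=-20/29, mR=1500/493; mL+mR=40/17 → advance +1; mR−mL=1840/493 → turn +1·90°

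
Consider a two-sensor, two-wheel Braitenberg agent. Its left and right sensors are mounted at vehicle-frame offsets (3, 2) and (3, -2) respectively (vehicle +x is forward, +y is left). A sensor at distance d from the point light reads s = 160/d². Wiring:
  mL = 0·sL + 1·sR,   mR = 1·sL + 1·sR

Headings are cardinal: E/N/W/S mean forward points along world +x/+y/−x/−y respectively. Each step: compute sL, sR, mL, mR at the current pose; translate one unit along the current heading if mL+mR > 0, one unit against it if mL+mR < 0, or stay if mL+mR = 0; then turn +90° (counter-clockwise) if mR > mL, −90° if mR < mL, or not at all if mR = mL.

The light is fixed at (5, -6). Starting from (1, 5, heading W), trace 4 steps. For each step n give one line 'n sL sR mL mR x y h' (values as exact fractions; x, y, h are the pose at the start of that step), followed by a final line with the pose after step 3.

n=0: pose=(1,5,W); sL=16/13, sR=80/109; mL=80/109, mR=2784/1417; mL+mR=3824/1417 → advance +1; mR−mL=16/13 → turn +1·90°
n=1: pose=(0,5,S); sL=160/73, sR=160/113; mL=160/113, mR=29760/8249; mL+mR=41440/8249 → advance +1; mR−mL=160/73 → turn +1·90°
n=2: pose=(0,4,E); sL=40/37, sR=40/17; mL=40/17, mR=2160/629; mL+mR=3640/629 → advance +1; mR−mL=40/37 → turn +1·90°
n=3: pose=(1,4,N); sL=32/41, sR=160/173; mL=160/173, mR=12096/7093; mL+mR=18656/7093 → advance +1; mR−mL=32/41 → turn +1·90°

0 16/13 80/109 80/109 2784/1417 1 5 W
1 160/73 160/113 160/113 29760/8249 0 5 S
2 40/37 40/17 40/17 2160/629 0 4 E
3 32/41 160/173 160/173 12096/7093 1 4 N
final 1 5 W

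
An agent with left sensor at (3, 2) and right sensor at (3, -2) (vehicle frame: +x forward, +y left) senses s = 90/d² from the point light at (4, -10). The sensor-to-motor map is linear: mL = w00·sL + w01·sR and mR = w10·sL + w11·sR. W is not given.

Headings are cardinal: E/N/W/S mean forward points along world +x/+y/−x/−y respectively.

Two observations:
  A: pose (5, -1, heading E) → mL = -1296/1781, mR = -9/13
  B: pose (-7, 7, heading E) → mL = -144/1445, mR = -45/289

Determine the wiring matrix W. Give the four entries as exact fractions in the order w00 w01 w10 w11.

1 -1 0 -1/2

obs A: pose=(5,-1,E) → sL=90/137, sR=18/13, mL=-1296/1781, mR=-9/13
obs B: pose=(-7,7,E) → sL=18/85, sR=90/289, mL=-144/1445, mR=-45/289
sensor matrix S = [[90/137, 18/13], [18/85, 90/289]]; det S = -228096/2573545
solve [mL_A; mL_B] = S·[w00; w01] and [mR_A; mR_B] = S·[w10; w11]:
  w00 = 1, w01 = -1, w10 = 0, w11 = -1/2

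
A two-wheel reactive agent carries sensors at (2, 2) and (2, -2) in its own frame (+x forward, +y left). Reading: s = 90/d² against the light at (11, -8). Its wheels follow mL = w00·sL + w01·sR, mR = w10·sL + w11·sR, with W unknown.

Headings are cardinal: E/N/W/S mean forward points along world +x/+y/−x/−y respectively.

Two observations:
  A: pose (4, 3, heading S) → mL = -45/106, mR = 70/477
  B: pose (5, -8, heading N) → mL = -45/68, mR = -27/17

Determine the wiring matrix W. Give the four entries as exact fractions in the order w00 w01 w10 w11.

obs A: pose=(4,3,S) → sL=45/53, sR=5/9, mL=-45/106, mR=70/477
obs B: pose=(5,-8,N) → sL=45/34, sR=9/2, mL=-45/68, mR=-27/17
sensor matrix S = [[45/53, 5/9], [45/34, 9/2]]; det S = 2780/901
solve [mL_A; mL_B] = S·[w00; w01] and [mR_A; mR_B] = S·[w10; w11]:
  w00 = -1/2, w01 = 0, w10 = 1/2, w11 = -1/2

-1/2 0 1/2 -1/2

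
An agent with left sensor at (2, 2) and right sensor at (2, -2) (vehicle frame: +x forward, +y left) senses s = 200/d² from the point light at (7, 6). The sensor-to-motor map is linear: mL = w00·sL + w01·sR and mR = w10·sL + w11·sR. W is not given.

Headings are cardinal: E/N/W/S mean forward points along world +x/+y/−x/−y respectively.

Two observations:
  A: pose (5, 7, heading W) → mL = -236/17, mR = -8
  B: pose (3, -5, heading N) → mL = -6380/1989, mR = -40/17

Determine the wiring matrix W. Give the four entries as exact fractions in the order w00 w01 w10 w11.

-1/2 -1 0 -1

obs A: pose=(5,7,W) → sL=200/17, sR=8, mL=-236/17, mR=-8
obs B: pose=(3,-5,N) → sL=200/117, sR=40/17, mL=-6380/1989, mR=-40/17
sensor matrix S = [[200/17, 8], [200/117, 40/17]]; det S = 473600/33813
solve [mL_A; mL_B] = S·[w00; w01] and [mR_A; mR_B] = S·[w10; w11]:
  w00 = -1/2, w01 = -1, w10 = 0, w11 = -1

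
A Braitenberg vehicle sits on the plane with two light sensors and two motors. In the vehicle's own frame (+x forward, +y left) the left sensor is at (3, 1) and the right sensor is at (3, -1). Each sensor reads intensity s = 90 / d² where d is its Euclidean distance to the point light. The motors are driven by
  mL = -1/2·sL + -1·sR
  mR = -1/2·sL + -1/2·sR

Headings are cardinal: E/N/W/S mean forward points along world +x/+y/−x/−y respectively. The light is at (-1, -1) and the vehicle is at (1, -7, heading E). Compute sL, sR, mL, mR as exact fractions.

left sensor world pos  = (4, -6); dL² = 50
right sensor world pos = (4, -8); dR² = 74
sL = 90/50 = 9/5
sR = 90/74 = 45/37
mL = -1/2·sL + -1·sR = -783/370
mR = -1/2·sL + -1/2·sR = -279/185

9/5 45/37 -783/370 -279/185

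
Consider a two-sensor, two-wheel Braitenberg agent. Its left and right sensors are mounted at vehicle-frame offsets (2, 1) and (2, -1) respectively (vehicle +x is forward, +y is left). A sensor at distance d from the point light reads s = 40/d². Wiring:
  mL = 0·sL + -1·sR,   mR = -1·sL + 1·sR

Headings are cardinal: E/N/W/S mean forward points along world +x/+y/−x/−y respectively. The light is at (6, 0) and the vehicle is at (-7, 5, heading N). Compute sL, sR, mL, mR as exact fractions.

left sensor world pos  = (-8, 7); dL² = 245
right sensor world pos = (-6, 7); dR² = 193
sL = 40/245 = 8/49
sR = 40/193 = 40/193
mL = 0·sL + -1·sR = -40/193
mR = -1·sL + 1·sR = 416/9457

8/49 40/193 -40/193 416/9457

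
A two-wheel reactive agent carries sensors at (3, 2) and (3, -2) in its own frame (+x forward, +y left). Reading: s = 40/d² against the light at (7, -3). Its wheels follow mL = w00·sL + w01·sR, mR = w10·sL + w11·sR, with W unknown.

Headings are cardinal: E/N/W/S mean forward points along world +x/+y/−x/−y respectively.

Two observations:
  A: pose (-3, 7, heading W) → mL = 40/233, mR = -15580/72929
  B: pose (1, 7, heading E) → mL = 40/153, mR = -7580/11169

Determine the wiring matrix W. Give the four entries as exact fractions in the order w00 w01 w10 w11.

1 0 -1/2 -1

obs A: pose=(-3,7,W) → sL=40/233, sR=40/313, mL=40/233, mR=-15580/72929
obs B: pose=(1,7,E) → sL=40/153, sR=40/73, mL=40/153, mR=-7580/11169
sensor matrix S = [[40/233, 40/313], [40/153, 40/73]]; det S = 49408000/814544001
solve [mL_A; mL_B] = S·[w00; w01] and [mR_A; mR_B] = S·[w10; w11]:
  w00 = 1, w01 = 0, w10 = -1/2, w11 = -1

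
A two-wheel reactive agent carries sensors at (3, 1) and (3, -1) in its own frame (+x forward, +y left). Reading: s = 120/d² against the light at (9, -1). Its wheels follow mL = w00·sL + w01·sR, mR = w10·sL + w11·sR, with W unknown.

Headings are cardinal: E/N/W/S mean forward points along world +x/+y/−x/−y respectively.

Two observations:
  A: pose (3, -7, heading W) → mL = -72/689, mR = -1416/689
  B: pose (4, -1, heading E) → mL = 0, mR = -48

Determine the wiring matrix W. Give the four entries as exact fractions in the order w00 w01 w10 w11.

obs A: pose=(3,-7,W) → sL=12/13, sR=60/53, mL=-72/689, mR=-1416/689
obs B: pose=(4,-1,E) → sL=24, sR=24, mL=0, mR=-48
sensor matrix S = [[12/13, 60/53], [24, 24]]; det S = -3456/689
solve [mL_A; mL_B] = S·[w00; w01] and [mR_A; mR_B] = S·[w10; w11]:
  w00 = 1/2, w01 = -1/2, w10 = -1, w11 = -1

1/2 -1/2 -1 -1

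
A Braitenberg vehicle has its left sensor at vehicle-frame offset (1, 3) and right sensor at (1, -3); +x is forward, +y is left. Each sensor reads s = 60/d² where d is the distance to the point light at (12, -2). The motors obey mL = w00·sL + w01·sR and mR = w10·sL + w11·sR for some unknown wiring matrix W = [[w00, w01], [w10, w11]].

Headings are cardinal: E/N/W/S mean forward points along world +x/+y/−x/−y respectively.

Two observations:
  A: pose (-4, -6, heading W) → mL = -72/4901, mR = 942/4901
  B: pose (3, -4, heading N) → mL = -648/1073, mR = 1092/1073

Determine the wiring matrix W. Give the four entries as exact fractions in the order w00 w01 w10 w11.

obs A: pose=(-4,-6,W) → sL=30/169, sR=6/29, mL=-72/4901, mR=942/4901
obs B: pose=(3,-4,N) → sL=12/29, sR=60/37, mL=-648/1073, mR=1092/1073
sensor matrix S = [[30/169, 6/29], [12/29, 60/37]]; det S = 1063584/5258773
solve [mL_A; mL_B] = S·[w00; w01] and [mR_A; mR_B] = S·[w10; w11]:
  w00 = 1/2, w01 = -1/2, w10 = 1/2, w11 = 1/2

1/2 -1/2 1/2 1/2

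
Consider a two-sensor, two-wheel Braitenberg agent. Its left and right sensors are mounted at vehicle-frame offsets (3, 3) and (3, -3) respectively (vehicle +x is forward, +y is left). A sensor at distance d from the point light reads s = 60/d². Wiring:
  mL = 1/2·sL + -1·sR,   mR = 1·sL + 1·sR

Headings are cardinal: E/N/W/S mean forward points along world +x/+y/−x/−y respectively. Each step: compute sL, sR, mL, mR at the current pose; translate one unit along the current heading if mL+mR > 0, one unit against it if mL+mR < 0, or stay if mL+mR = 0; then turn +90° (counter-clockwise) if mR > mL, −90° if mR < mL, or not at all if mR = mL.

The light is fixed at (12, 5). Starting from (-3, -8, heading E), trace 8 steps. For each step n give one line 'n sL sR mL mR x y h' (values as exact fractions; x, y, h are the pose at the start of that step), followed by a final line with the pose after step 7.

n=0: pose=(-3,-8,E); sL=15/61, sR=3/20; mL=-33/1220, mR=483/1220; mL+mR=45/122 → advance +1; mR−mL=129/305 → turn +1·90°
n=1: pose=(-2,-8,N); sL=60/389, sR=60/221; mL=-16710/85969, mR=36600/85969; mL+mR=90/389 → advance +1; mR−mL=53310/85969 → turn +1·90°
n=2: pose=(-2,-7,W); sL=30/257, sR=6/37; mL=-987/9509, mR=2652/9509; mL+mR=45/257 → advance +1; mR−mL=3639/9509 → turn +1·90°
n=3: pose=(-3,-7,S); sL=20/123, sR=20/183; mL=-70/2501, mR=680/2501; mL+mR=10/41 → advance +1; mR−mL=750/2501 → turn +1·90°
n=4: pose=(-3,-8,E); sL=15/61, sR=3/20; mL=-33/1220, mR=483/1220; mL+mR=45/122 → advance +1; mR−mL=129/305 → turn +1·90°
n=5: pose=(-2,-8,N); sL=60/389, sR=60/221; mL=-16710/85969, mR=36600/85969; mL+mR=90/389 → advance +1; mR−mL=53310/85969 → turn +1·90°
n=6: pose=(-2,-7,W); sL=30/257, sR=6/37; mL=-987/9509, mR=2652/9509; mL+mR=45/257 → advance +1; mR−mL=3639/9509 → turn +1·90°
n=7: pose=(-3,-7,S); sL=20/123, sR=20/183; mL=-70/2501, mR=680/2501; mL+mR=10/41 → advance +1; mR−mL=750/2501 → turn +1·90°

0 15/61 3/20 -33/1220 483/1220 -3 -8 E
1 60/389 60/221 -16710/85969 36600/85969 -2 -8 N
2 30/257 6/37 -987/9509 2652/9509 -2 -7 W
3 20/123 20/183 -70/2501 680/2501 -3 -7 S
4 15/61 3/20 -33/1220 483/1220 -3 -8 E
5 60/389 60/221 -16710/85969 36600/85969 -2 -8 N
6 30/257 6/37 -987/9509 2652/9509 -2 -7 W
7 20/123 20/183 -70/2501 680/2501 -3 -7 S
final -3 -8 E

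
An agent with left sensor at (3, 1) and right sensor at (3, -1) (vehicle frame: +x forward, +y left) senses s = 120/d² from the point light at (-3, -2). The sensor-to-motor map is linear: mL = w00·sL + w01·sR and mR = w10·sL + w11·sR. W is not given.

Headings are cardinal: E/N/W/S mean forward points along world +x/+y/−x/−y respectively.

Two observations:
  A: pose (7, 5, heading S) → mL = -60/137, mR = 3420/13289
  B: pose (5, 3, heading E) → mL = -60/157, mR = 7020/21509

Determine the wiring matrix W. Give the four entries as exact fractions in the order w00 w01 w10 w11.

obs A: pose=(7,5,S) → sL=120/137, sR=120/97, mL=-60/137, mR=3420/13289
obs B: pose=(5,3,E) → sL=120/157, sR=120/137, mL=-60/157, mR=7020/21509
sensor matrix S = [[120/137, 120/97], [120/157, 120/137]]; det S = -50976000/285833101
solve [mL_A; mL_B] = S·[w00; w01] and [mR_A; mR_B] = S·[w10; w11]:
  w00 = -1/2, w01 = 0, w10 = 1, w11 = -1/2

-1/2 0 1 -1/2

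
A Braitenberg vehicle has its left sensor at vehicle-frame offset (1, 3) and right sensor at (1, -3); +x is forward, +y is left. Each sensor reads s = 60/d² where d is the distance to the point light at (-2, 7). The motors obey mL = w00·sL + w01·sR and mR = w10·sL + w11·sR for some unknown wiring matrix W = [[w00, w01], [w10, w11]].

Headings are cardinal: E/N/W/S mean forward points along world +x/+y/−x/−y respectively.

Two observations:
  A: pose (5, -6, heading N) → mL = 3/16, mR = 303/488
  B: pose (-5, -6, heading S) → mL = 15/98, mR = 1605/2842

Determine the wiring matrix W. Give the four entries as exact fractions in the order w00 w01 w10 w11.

obs A: pose=(5,-6,N) → sL=3/8, sR=15/61, mL=3/16, mR=303/488
obs B: pose=(-5,-6,S) → sL=15/49, sR=15/58, mL=15/98, mR=1605/2842
sensor matrix S = [[3/8, 15/61], [15/49, 15/58]]; det S = 30105/1386896
solve [mL_A; mL_B] = S·[w00; w01] and [mR_A; mR_B] = S·[w10; w11]:
  w00 = 1/2, w01 = 0, w10 = 1, w11 = 1

1/2 0 1 1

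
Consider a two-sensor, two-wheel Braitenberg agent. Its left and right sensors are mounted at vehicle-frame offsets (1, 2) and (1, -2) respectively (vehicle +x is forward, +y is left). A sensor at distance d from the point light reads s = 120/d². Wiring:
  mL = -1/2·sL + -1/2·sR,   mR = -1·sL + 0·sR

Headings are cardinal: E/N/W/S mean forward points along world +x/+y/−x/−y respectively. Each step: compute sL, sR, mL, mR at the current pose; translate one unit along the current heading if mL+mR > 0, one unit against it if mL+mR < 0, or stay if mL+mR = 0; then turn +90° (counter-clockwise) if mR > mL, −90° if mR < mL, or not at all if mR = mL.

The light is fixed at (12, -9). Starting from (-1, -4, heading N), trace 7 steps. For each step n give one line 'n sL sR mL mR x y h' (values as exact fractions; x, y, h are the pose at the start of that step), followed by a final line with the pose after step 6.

0 40/87 120/157 -8360/13659 -40/87 -1 -4 N
1 3/5 15/29 -81/145 -3/5 -1 -5 W
2 120/221 24/25 -4152/5525 -120/221 0 -5 N
3 12/17 60/97 -1092/1649 -12/17 0 -6 W
4 24/37 120/97 -3384/3589 -24/37 1 -6 N
5 5/6 3/4 -19/24 -5/6 1 -7 W
6 40/51 120/73 -4520/3723 -40/51 2 -7 N
final 2 -8 W

n=0: pose=(-1,-4,N); sL=40/87, sR=120/157; mL=-8360/13659, mR=-40/87; mL+mR=-4880/4553 → advance -1; mR−mL=2080/13659 → turn +1·90°
n=1: pose=(-1,-5,W); sL=3/5, sR=15/29; mL=-81/145, mR=-3/5; mL+mR=-168/145 → advance -1; mR−mL=-6/145 → turn -1·90°
n=2: pose=(0,-5,N); sL=120/221, sR=24/25; mL=-4152/5525, mR=-120/221; mL+mR=-7152/5525 → advance -1; mR−mL=1152/5525 → turn +1·90°
n=3: pose=(0,-6,W); sL=12/17, sR=60/97; mL=-1092/1649, mR=-12/17; mL+mR=-2256/1649 → advance -1; mR−mL=-72/1649 → turn -1·90°
n=4: pose=(1,-6,N); sL=24/37, sR=120/97; mL=-3384/3589, mR=-24/37; mL+mR=-5712/3589 → advance -1; mR−mL=1056/3589 → turn +1·90°
n=5: pose=(1,-7,W); sL=5/6, sR=3/4; mL=-19/24, mR=-5/6; mL+mR=-13/8 → advance -1; mR−mL=-1/24 → turn -1·90°
n=6: pose=(2,-7,N); sL=40/51, sR=120/73; mL=-4520/3723, mR=-40/51; mL+mR=-2480/1241 → advance -1; mR−mL=1600/3723 → turn +1·90°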